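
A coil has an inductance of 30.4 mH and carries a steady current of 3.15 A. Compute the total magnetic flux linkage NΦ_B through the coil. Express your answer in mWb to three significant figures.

NΦ_B ≈ 95.8 mWb

From L = NΦ_B/I, the flux linkage is NΦ_B = LI.
NΦ_B = (3.040×10^-2 H)(3.15 A) = 9.576×10^-2 Wb.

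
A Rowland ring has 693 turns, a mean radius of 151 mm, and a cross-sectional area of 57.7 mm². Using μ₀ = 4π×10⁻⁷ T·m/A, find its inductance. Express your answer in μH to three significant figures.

L ≈ 36.7 μH

For a thin toroid, L = μ₀N²A/(2πR).
L = (4π×10⁻⁷)(693)²(5.770×10^-5) / (2π×0.151 m) = 3.670×10^-5 H.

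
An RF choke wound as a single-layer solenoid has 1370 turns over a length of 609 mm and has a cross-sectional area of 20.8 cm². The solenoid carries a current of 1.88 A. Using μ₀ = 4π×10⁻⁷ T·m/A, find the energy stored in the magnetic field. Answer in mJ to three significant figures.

A = 20.8 cm² = 2.080×10^-3 m².
L = μ₀N²A/ℓ = (4π×10⁻⁷)(1370)²(2.080×10^-3)/(0.609) = 8.056×10^-3 H.
U = ½LI² = ½(8.056×10^-3)(1.88)² = 1.424×10^-2 J.

U ≈ 14.2 mJ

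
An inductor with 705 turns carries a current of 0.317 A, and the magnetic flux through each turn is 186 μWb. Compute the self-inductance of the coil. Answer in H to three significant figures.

Self-inductance is defined by L = NΦ_B/I (flux linkage over current).
L = (705)(1.860×10^-4 Wb)/(0.317 A) = 0.4137 H.

L ≈ 0.414 H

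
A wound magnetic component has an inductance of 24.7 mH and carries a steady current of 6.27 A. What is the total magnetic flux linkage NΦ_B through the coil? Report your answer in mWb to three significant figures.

From L = NΦ_B/I, the flux linkage is NΦ_B = LI.
NΦ_B = (2.470×10^-2 H)(6.27 A) = 0.1549 Wb.

NΦ_B ≈ 155 mWb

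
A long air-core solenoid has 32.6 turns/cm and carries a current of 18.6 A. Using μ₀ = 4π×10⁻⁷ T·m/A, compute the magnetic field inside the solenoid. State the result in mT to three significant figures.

B ≈ 76.2 mT

Inside a long solenoid, B = μ₀nI.
B = (4π×10⁻⁷)(3.260×10^3 m⁻¹)(18.6 A) = 7.620×10^-2 T.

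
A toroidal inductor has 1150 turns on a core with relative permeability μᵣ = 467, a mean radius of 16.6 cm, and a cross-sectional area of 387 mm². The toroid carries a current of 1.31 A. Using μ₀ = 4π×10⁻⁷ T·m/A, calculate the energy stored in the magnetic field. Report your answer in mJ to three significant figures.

U ≈ 247 mJ

L = μ₀μᵣN²A/(2πR) = (4π×10⁻⁷)(467)(1150)²(3.870×10^-4)/(2π×0.166) = 0.288 H.
U = ½LI² = ½(0.288)(1.31)² = 0.2471 J.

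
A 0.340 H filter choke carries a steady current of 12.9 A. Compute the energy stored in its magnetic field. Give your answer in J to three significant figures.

Stored magnetic energy: U = ½LI².
U = ½(0.34 H)(12.9 A)² = 28.29 J.

U ≈ 28.3 J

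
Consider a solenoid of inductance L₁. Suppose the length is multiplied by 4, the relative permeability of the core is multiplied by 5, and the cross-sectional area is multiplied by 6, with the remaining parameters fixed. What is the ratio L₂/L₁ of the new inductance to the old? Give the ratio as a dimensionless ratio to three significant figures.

L₂/L₁ = 7.50

For a solenoid, L ∝ μᵣN²A/ℓ.
L₂/L₁ = (4)^-1 × (5) × (6) = 7.50.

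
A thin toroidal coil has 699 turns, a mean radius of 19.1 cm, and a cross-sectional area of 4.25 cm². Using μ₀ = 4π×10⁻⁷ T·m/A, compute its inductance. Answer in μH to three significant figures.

For a thin toroid, L = μ₀N²A/(2πR).
L = (4π×10⁻⁷)(699)²(4.250×10^-4) / (2π×0.191 m) = 2.174×10^-4 H.

L ≈ 217 μH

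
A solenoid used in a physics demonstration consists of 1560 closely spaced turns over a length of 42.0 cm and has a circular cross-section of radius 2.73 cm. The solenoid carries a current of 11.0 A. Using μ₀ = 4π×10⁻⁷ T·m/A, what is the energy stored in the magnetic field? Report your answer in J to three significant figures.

A = πr² = π(2.730×10^-2 m)² = 2.341×10^-3 m².
L = μ₀N²A/ℓ = (4π×10⁻⁷)(1560)²(2.341×10^-3)/(0.42) = 1.7048×10^-2 H.
U = ½LI² = ½(1.7048×10^-2)(11.0)² = 1.031 J.

U ≈ 1.03 J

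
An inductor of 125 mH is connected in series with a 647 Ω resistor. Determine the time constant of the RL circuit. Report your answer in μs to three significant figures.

τ = L/R = (0.125 H)/(647 Ω) = 1.932×10^-4 s.

τ ≈ 193 μs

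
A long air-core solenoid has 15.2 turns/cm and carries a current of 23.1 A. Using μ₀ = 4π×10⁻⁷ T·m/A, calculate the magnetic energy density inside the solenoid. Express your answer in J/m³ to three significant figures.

u ≈ 775 J/m³

B = μ₀nI = (4π×10⁻⁷)(1.520×10^3)(23.1) = 4.412×10^-2 T.
u = B²/(2μ₀) = (4.412×10^-2)²/(2×4π×10⁻⁷) = 774.6 J/m³.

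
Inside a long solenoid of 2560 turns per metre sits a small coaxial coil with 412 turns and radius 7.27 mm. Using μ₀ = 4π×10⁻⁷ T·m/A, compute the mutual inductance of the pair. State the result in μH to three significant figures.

The outer solenoid produces a uniform field B₁ = μ₀n₁I₁ across the inner coil,
so the flux linkage is N₂Φ = N₂B₁A₂ = μ₀n₁N₂A₂·I₁, giving M = μ₀n₁N₂A₂.
A₂ = πr² = π(7.270×10^-3 m)² = 1.660×10^-4 m².
M = (4π×10⁻⁷)(2560)(412)(1.660×10^-4) = 2.201×10^-4 H.

M ≈ 220 μH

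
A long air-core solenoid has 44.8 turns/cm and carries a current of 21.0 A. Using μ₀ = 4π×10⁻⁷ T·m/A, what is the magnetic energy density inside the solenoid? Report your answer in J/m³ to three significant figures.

B = μ₀nI = (4π×10⁻⁷)(4.480×10^3)(21.0) = 0.1182 T.
u = B²/(2μ₀) = (0.1182)²/(2×4π×10⁻⁷) = 5.561×10^3 J/m³.

u ≈ 5560 J/m³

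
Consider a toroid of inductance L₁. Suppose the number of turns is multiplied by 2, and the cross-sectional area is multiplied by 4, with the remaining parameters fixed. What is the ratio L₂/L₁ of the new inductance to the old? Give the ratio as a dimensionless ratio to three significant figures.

L₂/L₁ = 16.0

For a toroid, L ∝ μᵣN²A/R.
L₂/L₁ = (2)^2 × (4) = 16.0.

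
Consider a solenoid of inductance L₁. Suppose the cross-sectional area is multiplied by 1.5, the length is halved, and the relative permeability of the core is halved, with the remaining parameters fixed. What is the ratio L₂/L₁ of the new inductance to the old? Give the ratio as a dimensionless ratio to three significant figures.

For a solenoid, L ∝ μᵣN²A/ℓ.
L₂/L₁ = (1.5) × (0.5)^-1 × (0.5) = 1.50.

L₂/L₁ = 1.50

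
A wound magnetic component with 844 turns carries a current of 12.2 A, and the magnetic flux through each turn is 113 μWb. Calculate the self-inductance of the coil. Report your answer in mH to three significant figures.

Self-inductance is defined by L = NΦ_B/I (flux linkage over current).
L = (844)(1.130×10^-4 Wb)/(12.2 A) = 7.817×10^-3 H.

L ≈ 7.82 mH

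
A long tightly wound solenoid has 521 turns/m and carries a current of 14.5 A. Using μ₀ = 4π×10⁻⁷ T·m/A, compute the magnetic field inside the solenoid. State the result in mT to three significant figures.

Inside a long solenoid, B = μ₀nI.
B = (4π×10⁻⁷)(521 m⁻¹)(14.5 A) = 9.493×10^-3 T.

B ≈ 9.49 mT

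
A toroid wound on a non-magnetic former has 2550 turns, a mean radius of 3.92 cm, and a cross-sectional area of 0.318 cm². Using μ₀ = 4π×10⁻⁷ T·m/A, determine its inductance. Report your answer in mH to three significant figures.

For a thin toroid, L = μ₀N²A/(2πR).
L = (4π×10⁻⁷)(2550)²(3.180×10^-5) / (2π×3.920×10^-2 m) = 1.054997×10^-3 H.

L ≈ 1.05 mH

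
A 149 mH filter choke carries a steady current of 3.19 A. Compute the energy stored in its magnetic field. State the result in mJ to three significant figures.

U ≈ 758 mJ

Stored magnetic energy: U = ½LI².
U = ½(0.149 H)(3.19 A)² = 0.7581 J.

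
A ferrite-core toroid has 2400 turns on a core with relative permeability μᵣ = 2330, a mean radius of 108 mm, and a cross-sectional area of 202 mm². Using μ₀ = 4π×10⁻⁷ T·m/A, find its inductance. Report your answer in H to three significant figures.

For a thin toroid, L = μ₀μᵣN²A/(2πR).
L = (4π×10⁻⁷)(2330)(2400)²(2.020×10^-4) / (2π×0.108 m) = 5.02 H.

L ≈ 5.02 H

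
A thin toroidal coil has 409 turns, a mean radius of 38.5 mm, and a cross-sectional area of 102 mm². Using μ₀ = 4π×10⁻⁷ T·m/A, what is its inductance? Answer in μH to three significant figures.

For a thin toroid, L = μ₀N²A/(2πR).
L = (4π×10⁻⁷)(409)²(1.020×10^-4) / (2π×3.850×10^-2 m) = 8.864×10^-5 H.

L ≈ 88.6 μH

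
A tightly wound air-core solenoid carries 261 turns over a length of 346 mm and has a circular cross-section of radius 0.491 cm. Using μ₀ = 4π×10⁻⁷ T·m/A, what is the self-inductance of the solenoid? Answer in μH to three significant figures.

L ≈ 18.7 μH

A = πr² = π(4.910×10^-3 m)² = 7.574×10^-5 m².
For a long solenoid, L = μ₀N²A/ℓ.
L = (4π×10⁻⁷)(261)²(7.574×10^-5)/(0.346 m) = 1.874×10^-5 H.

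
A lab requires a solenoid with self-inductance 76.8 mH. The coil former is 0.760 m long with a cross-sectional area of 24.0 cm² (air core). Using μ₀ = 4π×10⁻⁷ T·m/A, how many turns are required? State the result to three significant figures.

N ≈ 4400 turns

A = 24.0 cm² = 2.400×10^-3 m².
From L = μ₀N²A/ℓ, N = √(Lℓ / (μ₀A)).
N = √[(7.680×10^-2)(0.76) / ((4π×10⁻⁷)×2.400×10^-3)] = √(1.935×10^7) ≈ 4399.2.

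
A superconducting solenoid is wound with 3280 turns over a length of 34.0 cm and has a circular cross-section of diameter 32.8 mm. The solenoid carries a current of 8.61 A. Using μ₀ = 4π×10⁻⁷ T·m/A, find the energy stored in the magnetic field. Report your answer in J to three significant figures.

U ≈ 1.25 J

A = π(d/2)² = π(1.640×10^-2 m)² = 8.450×10^-4 m².
L = μ₀N²A/ℓ = (4π×10⁻⁷)(3280)²(8.450×10^-4)/(0.34) = 3.360×10^-2 H.
U = ½LI² = ½(3.360×10^-2)(8.61)² = 1.245 J.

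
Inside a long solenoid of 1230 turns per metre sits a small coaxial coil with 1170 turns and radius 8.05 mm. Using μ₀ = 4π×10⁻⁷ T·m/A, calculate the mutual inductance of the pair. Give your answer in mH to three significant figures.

M ≈ 0.368 mH

The outer solenoid produces a uniform field B₁ = μ₀n₁I₁ across the inner coil,
so the flux linkage is N₂Φ = N₂B₁A₂ = μ₀n₁N₂A₂·I₁, giving M = μ₀n₁N₂A₂.
A₂ = πr² = π(8.050×10^-3 m)² = 2.036×10^-4 m².
M = (4π×10⁻⁷)(1230)(1170)(2.036×10^-4) = 3.682×10^-4 H.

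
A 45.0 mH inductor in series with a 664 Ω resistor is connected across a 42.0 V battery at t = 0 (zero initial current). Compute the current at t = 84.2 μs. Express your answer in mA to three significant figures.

τ = L/R = 4.500×10^-2/664 = 6.777×10^-5 s; final current I_∞ = ε/R = 42.0/664 = 6.325×10^-2 A.
I(t) = I_∞(1 − e^(−t/τ)) with t/τ = 1.242.
I = (6.325×10^-2)(1 − e^(−1.242)) = 4.499×10^-2 A.

I ≈ 45.0 mA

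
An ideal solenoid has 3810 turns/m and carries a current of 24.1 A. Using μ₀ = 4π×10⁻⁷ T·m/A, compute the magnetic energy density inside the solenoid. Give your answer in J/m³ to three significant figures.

u ≈ 5300 J/m³

B = μ₀nI = (4π×10⁻⁷)(3.810×10^3)(24.1) = 0.1154 T.
u = B²/(2μ₀) = (0.1154)²/(2×4π×10⁻⁷) = 5.297×10^3 J/m³.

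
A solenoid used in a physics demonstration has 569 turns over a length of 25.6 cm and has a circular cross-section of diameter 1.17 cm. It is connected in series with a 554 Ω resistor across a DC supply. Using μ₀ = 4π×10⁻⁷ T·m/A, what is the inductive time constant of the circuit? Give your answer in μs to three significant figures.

A = π(d/2)² = π(5.850×10^-3 m)² = 1.075×10^-4 m².
L = μ₀N²A/ℓ = (4π×10⁻⁷)(569)²(1.075×10^-4)/(0.256) = 1.709×10^-4 H.
τ = L/R = (1.709×10^-4)/(554) = 3.084×10^-7 s.

τ ≈ 0.308 μs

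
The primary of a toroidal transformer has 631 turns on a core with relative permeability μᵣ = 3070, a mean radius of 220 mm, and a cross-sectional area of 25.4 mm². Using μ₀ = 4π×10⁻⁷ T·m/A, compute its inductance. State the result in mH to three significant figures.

For a thin toroid, L = μ₀μᵣN²A/(2πR).
L = (4π×10⁻⁷)(3070)(631)²(2.540×10^-5) / (2π×0.22 m) = 2.823×10^-2 H.

L ≈ 28.2 mH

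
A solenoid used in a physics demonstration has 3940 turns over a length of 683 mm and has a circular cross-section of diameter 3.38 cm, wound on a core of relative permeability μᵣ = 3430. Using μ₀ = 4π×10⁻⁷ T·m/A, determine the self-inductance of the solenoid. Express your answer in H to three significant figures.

L ≈ 87.9 H

A = π(d/2)² = π(1.690×10^-2 m)² = 8.973×10^-4 m².
For a long solenoid, L = μ₀μᵣN²A/ℓ.
L = (4π×10⁻⁷)(3430)(3940)²(8.973×10^-4)/(0.683 m) = 87.9 H.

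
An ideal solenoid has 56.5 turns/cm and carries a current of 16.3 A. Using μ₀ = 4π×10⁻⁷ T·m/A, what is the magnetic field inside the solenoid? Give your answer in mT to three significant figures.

Inside a long solenoid, B = μ₀nI.
B = (4π×10⁻⁷)(5.650×10^3 m⁻¹)(16.3 A) = 0.1157 T.

B ≈ 116 mT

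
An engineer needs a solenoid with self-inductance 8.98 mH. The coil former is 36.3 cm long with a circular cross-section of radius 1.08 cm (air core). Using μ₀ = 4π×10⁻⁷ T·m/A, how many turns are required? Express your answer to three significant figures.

A = πr² = π(1.080×10^-2 m)² = 3.664×10^-4 m².
From L = μ₀N²A/ℓ, N = √(Lℓ / (μ₀A)).
N = √[(8.980×10^-3)(0.363) / ((4π×10⁻⁷)×3.664×10^-4)] = √(7.079×10^6) ≈ 2660.7.

N ≈ 2660 turns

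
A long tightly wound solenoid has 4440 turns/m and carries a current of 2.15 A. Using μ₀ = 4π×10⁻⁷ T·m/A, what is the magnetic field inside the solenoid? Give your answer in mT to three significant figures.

Inside a long solenoid, B = μ₀nI.
B = (4π×10⁻⁷)(4.440×10^3 m⁻¹)(2.15 A) = 1.200×10^-2 T.

B ≈ 12.0 mT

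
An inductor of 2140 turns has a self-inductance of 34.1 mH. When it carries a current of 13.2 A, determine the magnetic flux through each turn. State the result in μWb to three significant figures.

Φ_B ≈ 210 μWb

From L = NΦ_B/I, the flux per turn is Φ_B = LI/N.
Φ_B = (3.410×10^-2 H)(13.2 A)/2140 = 2.103×10^-4 Wb.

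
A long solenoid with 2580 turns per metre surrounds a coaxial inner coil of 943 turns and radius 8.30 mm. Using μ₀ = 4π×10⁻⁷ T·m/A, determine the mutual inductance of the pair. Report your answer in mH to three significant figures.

The outer solenoid produces a uniform field B₁ = μ₀n₁I₁ across the inner coil,
so the flux linkage is N₂Φ = N₂B₁A₂ = μ₀n₁N₂A₂·I₁, giving M = μ₀n₁N₂A₂.
A₂ = πr² = π(8.300×10^-3 m)² = 2.164×10^-4 m².
M = (4π×10⁻⁷)(2580)(943)(2.164×10^-4) = 6.617×10^-4 H.

M ≈ 0.662 mH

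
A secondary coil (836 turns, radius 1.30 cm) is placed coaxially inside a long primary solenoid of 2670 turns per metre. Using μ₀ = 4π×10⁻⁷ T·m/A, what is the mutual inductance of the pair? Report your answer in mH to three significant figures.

The outer solenoid produces a uniform field B₁ = μ₀n₁I₁ across the inner coil,
so the flux linkage is N₂Φ = N₂B₁A₂ = μ₀n₁N₂A₂·I₁, giving M = μ₀n₁N₂A₂.
A₂ = πr² = π(1.300×10^-2 m)² = 5.309×10^-4 m².
M = (4π×10⁻⁷)(2670)(836)(5.309×10^-4) = 1.489×10^-3 H.

M ≈ 1.49 mH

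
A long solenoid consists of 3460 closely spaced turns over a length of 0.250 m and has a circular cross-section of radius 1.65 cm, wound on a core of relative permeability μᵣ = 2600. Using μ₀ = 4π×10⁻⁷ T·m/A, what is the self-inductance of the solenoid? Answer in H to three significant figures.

L ≈ 134 H

A = πr² = π(1.650×10^-2 m)² = 8.553×10^-4 m².
For a long solenoid, L = μ₀μᵣN²A/ℓ.
L = (4π×10⁻⁷)(2600)(3460)²(8.553×10^-4)/(0.25 m) = 133.8 H.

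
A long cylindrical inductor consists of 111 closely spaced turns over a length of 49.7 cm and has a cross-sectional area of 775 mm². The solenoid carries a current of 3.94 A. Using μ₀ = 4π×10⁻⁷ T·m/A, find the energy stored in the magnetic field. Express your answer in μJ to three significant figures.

U ≈ 187 μJ

A = 775 mm² = 7.750×10^-4 m².
L = μ₀N²A/ℓ = (4π×10⁻⁷)(111)²(7.750×10^-4)/(0.497) = 2.414×10^-5 H.
U = ½LI² = ½(2.414×10^-5)(3.94)² = 1.874×10^-4 J.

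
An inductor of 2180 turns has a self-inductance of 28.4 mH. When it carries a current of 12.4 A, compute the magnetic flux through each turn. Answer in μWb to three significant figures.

Φ_B ≈ 162 μWb

From L = NΦ_B/I, the flux per turn is Φ_B = LI/N.
Φ_B = (2.840×10^-2 H)(12.4 A)/2180 = 1.615×10^-4 Wb.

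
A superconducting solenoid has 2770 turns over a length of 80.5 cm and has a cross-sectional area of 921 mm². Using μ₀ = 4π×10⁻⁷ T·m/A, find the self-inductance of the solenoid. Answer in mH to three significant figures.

L ≈ 11.0 mH

A = 921 mm² = 9.210×10^-4 m².
For a long solenoid, L = μ₀N²A/ℓ.
L = (4π×10⁻⁷)(2770)²(9.210×10^-4)/(0.805 m) = 1.103×10^-2 H.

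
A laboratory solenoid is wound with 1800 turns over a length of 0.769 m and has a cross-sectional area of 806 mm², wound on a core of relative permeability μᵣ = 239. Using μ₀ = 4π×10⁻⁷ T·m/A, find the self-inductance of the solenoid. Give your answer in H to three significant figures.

L ≈ 1.02 H

A = 806 mm² = 8.060×10^-4 m².
For a long solenoid, L = μ₀μᵣN²A/ℓ.
L = (4π×10⁻⁷)(239)(1800)²(8.060×10^-4)/(0.769 m) = 1.02 H.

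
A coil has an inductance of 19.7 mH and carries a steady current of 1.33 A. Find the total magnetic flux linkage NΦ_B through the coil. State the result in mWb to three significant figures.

NΦ_B ≈ 26.2 mWb

From L = NΦ_B/I, the flux linkage is NΦ_B = LI.
NΦ_B = (1.970×10^-2 H)(1.33 A) = 2.620×10^-2 Wb.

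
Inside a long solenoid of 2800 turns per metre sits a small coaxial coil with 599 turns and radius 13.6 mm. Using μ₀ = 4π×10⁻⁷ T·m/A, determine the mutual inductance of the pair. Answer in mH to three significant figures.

The outer solenoid produces a uniform field B₁ = μ₀n₁I₁ across the inner coil,
so the flux linkage is N₂Φ = N₂B₁A₂ = μ₀n₁N₂A₂·I₁, giving M = μ₀n₁N₂A₂.
A₂ = πr² = π(1.360×10^-2 m)² = 5.811×10^-4 m².
M = (4π×10⁻⁷)(2800)(599)(5.811×10^-4) = 1.2247×10^-3 H.

M ≈ 1.22 mH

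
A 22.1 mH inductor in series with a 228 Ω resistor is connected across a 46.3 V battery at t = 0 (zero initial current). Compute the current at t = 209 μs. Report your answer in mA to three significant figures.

τ = L/R = 2.210×10^-2/228 = 9.693×10^-5 s; final current I_∞ = ε/R = 46.3/228 = 0.2031 A.
I(t) = I_∞(1 − e^(−t/τ)) with t/τ = 2.156.
I = (0.2031)(1 − e^(−2.156)) = 0.1796 A.

I ≈ 180 mA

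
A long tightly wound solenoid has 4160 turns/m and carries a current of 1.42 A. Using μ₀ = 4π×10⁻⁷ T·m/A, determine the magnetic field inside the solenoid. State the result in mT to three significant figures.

Inside a long solenoid, B = μ₀nI.
B = (4π×10⁻⁷)(4.160×10^3 m⁻¹)(1.42 A) = 7.423×10^-3 T.

B ≈ 7.42 mT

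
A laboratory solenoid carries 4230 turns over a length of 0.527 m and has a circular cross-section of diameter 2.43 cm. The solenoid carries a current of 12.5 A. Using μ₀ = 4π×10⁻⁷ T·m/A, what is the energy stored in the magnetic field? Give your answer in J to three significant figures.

U ≈ 1.55 J

A = π(d/2)² = π(1.215×10^-2 m)² = 4.638×10^-4 m².
L = μ₀N²A/ℓ = (4π×10⁻⁷)(4230)²(4.638×10^-4)/(0.527) = 1.979×10^-2 H.
U = ½LI² = ½(1.979×10^-2)(12.5)² = 1.546 J.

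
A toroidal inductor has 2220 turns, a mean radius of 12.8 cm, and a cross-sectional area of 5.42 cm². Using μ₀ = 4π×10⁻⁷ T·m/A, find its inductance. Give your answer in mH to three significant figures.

L ≈ 4.17 mH

For a thin toroid, L = μ₀N²A/(2πR).
L = (4π×10⁻⁷)(2220)²(5.420×10^-4) / (2π×0.128 m) = 4.174×10^-3 H.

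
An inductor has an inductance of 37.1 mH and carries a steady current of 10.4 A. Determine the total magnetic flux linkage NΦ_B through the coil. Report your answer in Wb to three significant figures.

From L = NΦ_B/I, the flux linkage is NΦ_B = LI.
NΦ_B = (3.710×10^-2 H)(10.4 A) = 0.3858 Wb.

NΦ_B ≈ 0.386 Wb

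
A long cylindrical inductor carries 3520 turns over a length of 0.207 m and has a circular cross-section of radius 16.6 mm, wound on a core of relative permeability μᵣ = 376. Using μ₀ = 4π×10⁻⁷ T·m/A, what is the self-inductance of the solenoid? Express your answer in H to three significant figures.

A = πr² = π(1.660×10^-2 m)² = 8.657×10^-4 m².
For a long solenoid, L = μ₀μᵣN²A/ℓ.
L = (4π×10⁻⁷)(376)(3520)²(8.657×10^-4)/(0.207 m) = 24.48 H.

L ≈ 24.5 H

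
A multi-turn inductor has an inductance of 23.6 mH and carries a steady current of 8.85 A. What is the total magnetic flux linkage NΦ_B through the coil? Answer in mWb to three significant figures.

From L = NΦ_B/I, the flux linkage is NΦ_B = LI.
NΦ_B = (2.360×10^-2 H)(8.85 A) = 0.2089 Wb.

NΦ_B ≈ 209 mWb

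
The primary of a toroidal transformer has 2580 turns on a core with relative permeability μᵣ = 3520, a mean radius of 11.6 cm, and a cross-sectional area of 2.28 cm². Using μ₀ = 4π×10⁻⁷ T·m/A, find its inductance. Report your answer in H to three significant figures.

L ≈ 9.21 H

For a thin toroid, L = μ₀μᵣN²A/(2πR).
L = (4π×10⁻⁷)(3520)(2580)²(2.280×10^-4) / (2π×0.116 m) = 9.211 H.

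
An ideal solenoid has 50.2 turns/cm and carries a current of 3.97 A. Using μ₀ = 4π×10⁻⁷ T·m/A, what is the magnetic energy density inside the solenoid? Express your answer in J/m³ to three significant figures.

B = μ₀nI = (4π×10⁻⁷)(5.020×10^3)(3.97) = 2.504×10^-2 T.
u = B²/(2μ₀) = (2.504×10^-2)²/(2×4π×10⁻⁷) = 249.6 J/m³.

u ≈ 250 J/m³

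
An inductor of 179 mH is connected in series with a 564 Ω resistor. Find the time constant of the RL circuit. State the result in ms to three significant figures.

τ = L/R = (0.179 H)/(564 Ω) = 3.174×10^-4 s.

τ ≈ 0.317 ms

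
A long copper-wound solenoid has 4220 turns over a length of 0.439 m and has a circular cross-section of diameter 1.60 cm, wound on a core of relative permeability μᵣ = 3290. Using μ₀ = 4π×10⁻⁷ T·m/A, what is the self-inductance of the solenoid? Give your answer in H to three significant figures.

L ≈ 33.7 H

A = π(d/2)² = π(8.000×10^-3 m)² = 2.011×10^-4 m².
For a long solenoid, L = μ₀μᵣN²A/ℓ.
L = (4π×10⁻⁷)(3290)(4220)²(2.011×10^-4)/(0.439 m) = 33.72 H.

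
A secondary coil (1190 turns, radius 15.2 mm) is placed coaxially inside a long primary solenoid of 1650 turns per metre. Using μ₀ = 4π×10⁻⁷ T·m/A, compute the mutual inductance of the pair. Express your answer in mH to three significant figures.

The outer solenoid produces a uniform field B₁ = μ₀n₁I₁ across the inner coil,
so the flux linkage is N₂Φ = N₂B₁A₂ = μ₀n₁N₂A₂·I₁, giving M = μ₀n₁N₂A₂.
A₂ = πr² = π(1.520×10^-2 m)² = 7.258×10^-4 m².
M = (4π×10⁻⁷)(1650)(1190)(7.258×10^-4) = 1.791×10^-3 H.

M ≈ 1.79 mH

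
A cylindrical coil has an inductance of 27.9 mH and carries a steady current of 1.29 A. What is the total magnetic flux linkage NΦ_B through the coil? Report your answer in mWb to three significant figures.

From L = NΦ_B/I, the flux linkage is NΦ_B = LI.
NΦ_B = (2.790×10^-2 H)(1.29 A) = 3.599×10^-2 Wb.

NΦ_B ≈ 36.0 mWb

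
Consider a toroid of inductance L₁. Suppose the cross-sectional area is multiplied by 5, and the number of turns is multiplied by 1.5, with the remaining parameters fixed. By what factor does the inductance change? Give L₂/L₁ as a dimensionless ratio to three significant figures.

For a toroid, L ∝ μᵣN²A/R.
L₂/L₁ = (5) × (1.5)^2 = 11.3.

L₂/L₁ = 11.3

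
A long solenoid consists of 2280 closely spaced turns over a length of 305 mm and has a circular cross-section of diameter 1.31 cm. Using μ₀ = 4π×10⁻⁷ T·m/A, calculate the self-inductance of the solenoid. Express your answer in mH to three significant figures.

L ≈ 2.89 mH

A = π(d/2)² = π(6.550×10^-3 m)² = 1.348×10^-4 m².
For a long solenoid, L = μ₀N²A/ℓ.
L = (4π×10⁻⁷)(2280)²(1.348×10^-4)/(0.305 m) = 2.887×10^-3 H.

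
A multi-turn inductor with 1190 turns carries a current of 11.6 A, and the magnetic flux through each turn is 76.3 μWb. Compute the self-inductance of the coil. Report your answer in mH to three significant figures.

Self-inductance is defined by L = NΦ_B/I (flux linkage over current).
L = (1190)(7.630×10^-5 Wb)/(11.6 A) = 7.827×10^-3 H.

L ≈ 7.83 mH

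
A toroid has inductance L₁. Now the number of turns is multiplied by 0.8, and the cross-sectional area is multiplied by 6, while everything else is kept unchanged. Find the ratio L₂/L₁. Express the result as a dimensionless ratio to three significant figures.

L₂/L₁ = 3.84

For a toroid, L ∝ μᵣN²A/R.
L₂/L₁ = (0.8)^2 × (6) = 3.84.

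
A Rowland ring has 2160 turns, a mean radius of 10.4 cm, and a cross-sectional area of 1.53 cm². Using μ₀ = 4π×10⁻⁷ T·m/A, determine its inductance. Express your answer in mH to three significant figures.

L ≈ 1.37 mH

For a thin toroid, L = μ₀N²A/(2πR).
L = (4π×10⁻⁷)(2160)²(1.530×10^-4) / (2π×0.104 m) = 1.373×10^-3 H.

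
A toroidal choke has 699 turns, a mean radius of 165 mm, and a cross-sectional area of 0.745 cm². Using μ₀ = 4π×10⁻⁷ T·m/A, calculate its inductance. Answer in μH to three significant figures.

For a thin toroid, L = μ₀N²A/(2πR).
L = (4π×10⁻⁷)(699)²(7.450×10^-5) / (2π×0.165 m) = 4.412×10^-5 H.

L ≈ 44.1 μH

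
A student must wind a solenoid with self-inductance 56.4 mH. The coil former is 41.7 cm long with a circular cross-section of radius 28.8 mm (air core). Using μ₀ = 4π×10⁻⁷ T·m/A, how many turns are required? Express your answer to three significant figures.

A = πr² = π(2.880×10^-2 m)² = 2.606×10^-3 m².
From L = μ₀N²A/ℓ, N = √(Lℓ / (μ₀A)).
N = √[(5.640×10^-2)(0.417) / ((4π×10⁻⁷)×2.606×10^-3)] = √(7.182×10^6) ≈ 2680.0.

N ≈ 2680 turns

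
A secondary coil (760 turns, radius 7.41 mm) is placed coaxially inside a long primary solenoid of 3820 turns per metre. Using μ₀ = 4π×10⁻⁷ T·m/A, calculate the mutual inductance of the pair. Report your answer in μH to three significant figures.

The outer solenoid produces a uniform field B₁ = μ₀n₁I₁ across the inner coil,
so the flux linkage is N₂Φ = N₂B₁A₂ = μ₀n₁N₂A₂·I₁, giving M = μ₀n₁N₂A₂.
A₂ = πr² = π(7.410×10^-3 m)² = 1.72499×10^-4 m².
M = (4π×10⁻⁷)(3820)(760)(1.72499×10^-4) = 6.293×10^-4 H.

M ≈ 629 μH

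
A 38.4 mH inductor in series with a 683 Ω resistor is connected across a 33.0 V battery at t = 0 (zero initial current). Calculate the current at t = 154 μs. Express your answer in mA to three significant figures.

τ = L/R = 3.840×10^-2/683 = 5.622×10^-5 s; final current I_∞ = ε/R = 33.0/683 = 4.832×10^-2 A.
I(t) = I_∞(1 − e^(−t/τ)) with t/τ = 2.739.
I = (4.832×10^-2)(1 − e^(−2.739)) = 4.519×10^-2 A.

I ≈ 45.2 mA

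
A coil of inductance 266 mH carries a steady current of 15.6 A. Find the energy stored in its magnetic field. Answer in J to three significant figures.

U ≈ 32.4 J

Stored magnetic energy: U = ½LI².
U = ½(0.266 H)(15.6 A)² = 32.37 J.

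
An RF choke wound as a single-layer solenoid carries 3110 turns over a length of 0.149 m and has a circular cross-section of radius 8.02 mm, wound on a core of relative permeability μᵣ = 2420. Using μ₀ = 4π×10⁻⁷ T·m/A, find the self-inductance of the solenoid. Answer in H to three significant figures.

A = πr² = π(8.020×10^-3 m)² = 2.021×10^-4 m².
For a long solenoid, L = μ₀μᵣN²A/ℓ.
L = (4π×10⁻⁷)(2420)(3110)²(2.021×10^-4)/(0.149 m) = 39.89 H.

L ≈ 39.9 H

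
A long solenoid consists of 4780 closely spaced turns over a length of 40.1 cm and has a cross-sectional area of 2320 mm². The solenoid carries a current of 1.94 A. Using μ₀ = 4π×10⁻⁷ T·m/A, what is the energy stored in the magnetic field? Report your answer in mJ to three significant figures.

A = 2320 mm² = 2.320×10^-3 m².
L = μ₀N²A/ℓ = (4π×10⁻⁷)(4780)²(2.320×10^-3)/(0.401) = 0.1661 H.
U = ½LI² = ½(0.1661)(1.94)² = 0.3126 J.

U ≈ 313 mJ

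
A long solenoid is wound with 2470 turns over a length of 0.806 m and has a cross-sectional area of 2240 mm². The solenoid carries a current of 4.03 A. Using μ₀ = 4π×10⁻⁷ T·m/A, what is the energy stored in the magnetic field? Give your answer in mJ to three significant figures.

U ≈ 173 mJ

A = 2240 mm² = 2.240×10^-3 m².
L = μ₀N²A/ℓ = (4π×10⁻⁷)(2470)²(2.240×10^-3)/(0.806) = 2.131×10^-2 H.
U = ½LI² = ½(2.131×10^-2)(4.03)² = 0.173 J.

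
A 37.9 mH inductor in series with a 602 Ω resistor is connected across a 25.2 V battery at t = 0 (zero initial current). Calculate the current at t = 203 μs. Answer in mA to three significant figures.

I ≈ 40.2 mA

τ = L/R = 3.790×10^-2/602 = 6.296×10^-5 s; final current I_∞ = ε/R = 25.2/602 = 4.186×10^-2 A.
I(t) = I_∞(1 − e^(−t/τ)) with t/τ = 3.224.
I = (4.186×10^-2)(1 − e^(−3.224)) = 4.020×10^-2 A.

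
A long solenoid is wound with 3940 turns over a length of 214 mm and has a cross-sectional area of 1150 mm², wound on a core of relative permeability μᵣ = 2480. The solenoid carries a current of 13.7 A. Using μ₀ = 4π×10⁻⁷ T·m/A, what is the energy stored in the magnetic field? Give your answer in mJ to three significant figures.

U ≈ 24400000 mJ

A = 1150 mm² = 1.150×10^-3 m².
L = μ₀μᵣN²A/ℓ = (4π×10⁻⁷)(2480)(3940)²(1.150×10^-3)/(0.214) = 260 H.
U = ½LI² = ½(260)(13.7)² = 2.440×10^4 J.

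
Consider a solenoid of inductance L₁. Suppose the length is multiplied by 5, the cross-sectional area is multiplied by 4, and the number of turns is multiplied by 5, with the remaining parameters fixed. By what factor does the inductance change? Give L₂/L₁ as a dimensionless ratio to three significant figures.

For a solenoid, L ∝ μᵣN²A/ℓ.
L₂/L₁ = (5)^-1 × (4) × (5)^2 = 20.0.

L₂/L₁ = 20.0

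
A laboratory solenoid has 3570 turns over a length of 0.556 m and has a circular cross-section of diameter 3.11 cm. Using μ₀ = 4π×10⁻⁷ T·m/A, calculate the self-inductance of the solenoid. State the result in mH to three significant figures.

L ≈ 21.9 mH

A = π(d/2)² = π(1.555×10^-2 m)² = 7.596×10^-4 m².
For a long solenoid, L = μ₀N²A/ℓ.
L = (4π×10⁻⁷)(3570)²(7.596×10^-4)/(0.556 m) = 2.188×10^-2 H.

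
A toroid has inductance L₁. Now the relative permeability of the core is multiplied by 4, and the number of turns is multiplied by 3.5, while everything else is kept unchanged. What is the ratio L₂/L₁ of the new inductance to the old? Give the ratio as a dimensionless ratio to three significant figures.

L₂/L₁ = 49.0

For a toroid, L ∝ μᵣN²A/R.
L₂/L₁ = (4) × (3.5)^2 = 49.0.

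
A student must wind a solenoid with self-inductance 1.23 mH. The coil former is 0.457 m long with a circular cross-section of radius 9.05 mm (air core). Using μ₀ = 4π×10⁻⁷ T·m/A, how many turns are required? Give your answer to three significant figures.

A = πr² = π(9.050×10^-3 m)² = 2.573×10^-4 m².
From L = μ₀N²A/ℓ, N = √(Lℓ / (μ₀A)).
N = √[(1.230×10^-3)(0.457) / ((4π×10⁻⁷)×2.573×10^-4)] = √(1.738×10^6) ≈ 1318.5.

N ≈ 1320 turns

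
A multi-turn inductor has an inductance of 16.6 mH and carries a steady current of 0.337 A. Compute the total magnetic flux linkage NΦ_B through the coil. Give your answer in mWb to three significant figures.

NΦ_B ≈ 5.59 mWb

From L = NΦ_B/I, the flux linkage is NΦ_B = LI.
NΦ_B = (1.660×10^-2 H)(0.337 A) = 5.594×10^-3 Wb.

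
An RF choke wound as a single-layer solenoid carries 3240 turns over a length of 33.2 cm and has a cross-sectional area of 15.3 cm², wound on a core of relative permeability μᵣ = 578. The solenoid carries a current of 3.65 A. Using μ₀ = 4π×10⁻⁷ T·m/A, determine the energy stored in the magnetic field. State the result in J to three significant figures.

A = 15.3 cm² = 1.530×10^-3 m².
L = μ₀μᵣN²A/ℓ = (4π×10⁻⁷)(578)(3240)²(1.530×10^-3)/(0.332) = 35.14 H.
U = ½LI² = ½(35.14)(3.65)² = 234.1 J.

U ≈ 234 J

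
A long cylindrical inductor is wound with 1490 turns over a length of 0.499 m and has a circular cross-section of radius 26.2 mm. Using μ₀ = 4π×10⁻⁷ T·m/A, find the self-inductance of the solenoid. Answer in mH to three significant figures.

A = πr² = π(2.620×10^-2 m)² = 2.157×10^-3 m².
For a long solenoid, L = μ₀N²A/ℓ.
L = (4π×10⁻⁷)(1490)²(2.157×10^-3)/(0.499 m) = 1.206×10^-2 H.

L ≈ 12.1 mH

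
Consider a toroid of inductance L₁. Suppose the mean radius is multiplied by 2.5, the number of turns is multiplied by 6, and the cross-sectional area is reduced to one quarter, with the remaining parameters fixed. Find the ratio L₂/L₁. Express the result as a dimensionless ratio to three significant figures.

For a toroid, L ∝ μᵣN²A/R.
L₂/L₁ = (2.5)^-1 × (6)^2 × (0.25) = 3.60.

L₂/L₁ = 3.60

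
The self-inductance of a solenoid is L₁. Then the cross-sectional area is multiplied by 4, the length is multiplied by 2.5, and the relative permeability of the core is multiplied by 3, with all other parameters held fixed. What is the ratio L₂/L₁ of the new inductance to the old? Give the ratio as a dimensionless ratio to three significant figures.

For a solenoid, L ∝ μᵣN²A/ℓ.
L₂/L₁ = (4) × (2.5)^-1 × (3) = 4.80.

L₂/L₁ = 4.80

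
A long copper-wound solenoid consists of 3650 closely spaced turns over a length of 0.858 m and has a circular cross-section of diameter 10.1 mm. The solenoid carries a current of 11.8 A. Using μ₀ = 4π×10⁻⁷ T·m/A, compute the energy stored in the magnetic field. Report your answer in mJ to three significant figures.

A = π(d/2)² = π(5.050×10^-3 m)² = 8.012×10^-5 m².
L = μ₀N²A/ℓ = (4π×10⁻⁷)(3650)²(8.012×10^-5)/(0.858) = 1.563×10^-3 H.
U = ½LI² = ½(1.563×10^-3)(11.8)² = 0.1088 J.

U ≈ 109 mJ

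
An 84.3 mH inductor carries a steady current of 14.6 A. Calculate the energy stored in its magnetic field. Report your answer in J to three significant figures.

U ≈ 8.98 J

Stored magnetic energy: U = ½LI².
U = ½(8.430×10^-2 H)(14.6 A)² = 8.9847 J.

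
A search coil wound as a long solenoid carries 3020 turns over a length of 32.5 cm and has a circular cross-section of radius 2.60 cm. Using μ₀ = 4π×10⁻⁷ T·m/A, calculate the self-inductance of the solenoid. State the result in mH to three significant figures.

A = πr² = π(2.600×10^-2 m)² = 2.124×10^-3 m².
For a long solenoid, L = μ₀N²A/ℓ.
L = (4π×10⁻⁷)(3020)²(2.124×10^-3)/(0.325 m) = 7.489×10^-2 H.

L ≈ 74.9 mH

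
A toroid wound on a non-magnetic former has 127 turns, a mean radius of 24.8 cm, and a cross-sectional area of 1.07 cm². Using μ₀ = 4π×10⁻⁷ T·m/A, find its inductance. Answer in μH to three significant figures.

For a thin toroid, L = μ₀N²A/(2πR).
L = (4π×10⁻⁷)(127)²(1.070×10^-4) / (2π×0.248 m) = 1.392×10^-6 H.

L ≈ 1.39 μH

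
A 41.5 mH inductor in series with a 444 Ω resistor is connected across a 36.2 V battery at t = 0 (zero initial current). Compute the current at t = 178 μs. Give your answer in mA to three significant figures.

I ≈ 69.4 mA

τ = L/R = 4.150×10^-2/444 = 9.347×10^-5 s; final current I_∞ = ε/R = 36.2/444 = 8.153×10^-2 A.
I(t) = I_∞(1 − e^(−t/τ)) with t/τ = 1.904.
I = (8.153×10^-2)(1 − e^(−1.904)) = 6.939×10^-2 A.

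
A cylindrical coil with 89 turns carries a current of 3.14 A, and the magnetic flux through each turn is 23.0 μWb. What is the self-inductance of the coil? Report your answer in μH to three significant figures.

L ≈ 652 μH

Self-inductance is defined by L = NΦ_B/I (flux linkage over current).
L = (89)(2.300×10^-5 Wb)/(3.14 A) = 6.519×10^-4 H.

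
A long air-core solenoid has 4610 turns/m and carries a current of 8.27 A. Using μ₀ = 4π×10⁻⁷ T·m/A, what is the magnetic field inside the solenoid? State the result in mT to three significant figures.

Inside a long solenoid, B = μ₀nI.
B = (4π×10⁻⁷)(4.610×10^3 m⁻¹)(8.27 A) = 4.791×10^-2 T.

B ≈ 47.9 mT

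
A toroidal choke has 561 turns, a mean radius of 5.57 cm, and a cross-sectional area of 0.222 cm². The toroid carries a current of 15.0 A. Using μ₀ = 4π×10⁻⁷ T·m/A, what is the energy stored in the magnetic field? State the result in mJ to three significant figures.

L = μ₀N²A/(2πR) = (4π×10⁻⁷)(561)²(2.220×10^-5)/(2π×5.570×10^-2) = 2.509×10^-5 H.
U = ½LI² = ½(2.509×10^-5)(15.0)² = 2.822×10^-3 J.

U ≈ 2.82 mJ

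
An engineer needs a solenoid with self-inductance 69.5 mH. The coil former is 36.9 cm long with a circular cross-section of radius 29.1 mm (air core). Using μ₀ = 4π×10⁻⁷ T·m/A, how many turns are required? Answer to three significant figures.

N ≈ 2770 turns

A = πr² = π(2.910×10^-2 m)² = 2.660×10^-3 m².
From L = μ₀N²A/ℓ, N = √(Lℓ / (μ₀A)).
N = √[(6.950×10^-2)(0.369) / ((4π×10⁻⁷)×2.660×10^-3)] = √(7.671×10^6) ≈ 2769.7.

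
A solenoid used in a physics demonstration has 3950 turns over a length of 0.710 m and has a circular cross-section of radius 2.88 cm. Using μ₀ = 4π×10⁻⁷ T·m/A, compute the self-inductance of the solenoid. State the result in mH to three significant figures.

L ≈ 72.0 mH

A = πr² = π(2.880×10^-2 m)² = 2.606×10^-3 m².
For a long solenoid, L = μ₀N²A/ℓ.
L = (4π×10⁻⁷)(3950)²(2.606×10^-3)/(0.71 m) = 7.196×10^-2 H.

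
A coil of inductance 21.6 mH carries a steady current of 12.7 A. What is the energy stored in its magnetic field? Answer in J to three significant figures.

U ≈ 1.74 J

Stored magnetic energy: U = ½LI².
U = ½(2.160×10^-2 H)(12.7 A)² = 1.742 J.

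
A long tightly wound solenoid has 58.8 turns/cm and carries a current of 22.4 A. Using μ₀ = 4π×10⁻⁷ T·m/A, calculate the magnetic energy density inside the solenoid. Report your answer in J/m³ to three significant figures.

u ≈ 10900 J/m³

B = μ₀nI = (4π×10⁻⁷)(5.880×10^3)(22.4) = 0.1655 T.
u = B²/(2μ₀) = (0.1655)²/(2×4π×10⁻⁷) = 1.090×10^4 J/m³.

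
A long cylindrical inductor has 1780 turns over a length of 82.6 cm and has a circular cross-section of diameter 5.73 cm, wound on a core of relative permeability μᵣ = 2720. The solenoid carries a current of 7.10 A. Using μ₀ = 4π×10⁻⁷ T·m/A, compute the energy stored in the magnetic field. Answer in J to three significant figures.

A = π(d/2)² = π(2.865×10^-2 m)² = 2.579×10^-3 m².
L = μ₀μᵣN²A/ℓ = (4π×10⁻⁷)(2720)(1780)²(2.579×10^-3)/(0.826) = 33.81 H.
U = ½LI² = ½(33.81)(7.10)² = 852.2 J.

U ≈ 852 J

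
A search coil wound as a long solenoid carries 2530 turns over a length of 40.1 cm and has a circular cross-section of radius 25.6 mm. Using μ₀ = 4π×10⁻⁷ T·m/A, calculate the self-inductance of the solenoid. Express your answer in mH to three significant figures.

L ≈ 41.3 mH

A = πr² = π(2.560×10^-2 m)² = 2.059×10^-3 m².
For a long solenoid, L = μ₀N²A/ℓ.
L = (4π×10⁻⁷)(2530)²(2.059×10^-3)/(0.401 m) = 4.130×10^-2 H.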